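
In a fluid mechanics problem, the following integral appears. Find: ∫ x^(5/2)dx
Power rule: ∫ x^(5/2) dx = x^(7/2)/(7/2)+C

Answer: (2/7)·x^(7/2)+C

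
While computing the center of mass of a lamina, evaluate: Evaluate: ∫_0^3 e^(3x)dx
Antiderivative: (1/3)e^(3x)
Evaluate: (1/3)(e^9 - 1)

Answer: (e^9 - 1)/3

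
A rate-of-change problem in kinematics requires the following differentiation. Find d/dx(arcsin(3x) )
d/dx[arcsin(u)]=u'/√(1-u²), u=3x, u'=3

Answer: 3/√(1 - 9x²)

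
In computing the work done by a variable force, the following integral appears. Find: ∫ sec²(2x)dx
Since d/dx[tan(2x)]=2sec²(2x), integral=tan(2x)/2 + C

Answer: (1/2)tan(2x) + C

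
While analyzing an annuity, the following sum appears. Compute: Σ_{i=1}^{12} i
Using formula: Σ i^1 = n(n+1)/2 = 12·13/2 = 78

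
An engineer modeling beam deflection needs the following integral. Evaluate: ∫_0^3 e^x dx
Antiderivative: e^x
Evaluate: (e^3-1)

Answer: e^3-1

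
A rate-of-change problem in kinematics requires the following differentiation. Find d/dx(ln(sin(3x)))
Chain rule: d/dx[ln(u)]=u'/u where u=sin(3x)
u'=3cos(3x)

Answer: (3cos(3x))/(sin(3x))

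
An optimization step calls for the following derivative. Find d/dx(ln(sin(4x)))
Chain rule: d/dx[ln(u)] = u'/u where u = sin(4x)
u' = 4cos(4x)

Answer: (4cos(4x))/(sin(4x))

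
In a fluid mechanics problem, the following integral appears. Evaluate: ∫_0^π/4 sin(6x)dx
Antiderivative: -cos(6x)/6
Evaluate at bounds: [-cos(6·π/4)/6] - [-cos(6·0)/6]
= (-(0) + (1))/6 = 1/6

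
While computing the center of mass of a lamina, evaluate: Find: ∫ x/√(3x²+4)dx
Let u=3x²+4, du=6x dx
∫ (1/6)·u^(-1/2) du=√u/3+C

Answer: √(3x²+4)/3+C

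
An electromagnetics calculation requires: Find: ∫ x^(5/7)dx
Power rule: ∫ x^(5/7) dx = x^(12/7)/(12/7) + C

Answer: (7/12)·x^(12/7) + C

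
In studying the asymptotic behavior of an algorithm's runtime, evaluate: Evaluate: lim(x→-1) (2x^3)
Polynomial is continuous, so substitute x = -1:
2·(-1)^3 = -2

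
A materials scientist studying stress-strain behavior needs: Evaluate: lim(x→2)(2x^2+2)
Polynomial is continuous, so substitute x=2:
2·2^2+2=10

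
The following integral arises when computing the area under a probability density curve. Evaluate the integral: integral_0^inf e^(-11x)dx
integral_0^inf e^(-11x) dx = [-1/11*e^(-11x)]_0^inf
= 0 - (-1/11) = 1/11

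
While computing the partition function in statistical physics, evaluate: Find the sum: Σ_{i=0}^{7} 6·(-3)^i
Geometric series: S = a(1 - r^n)/(1 - r)
a = 6, r = -3, n = 8
S = 6(1-6561)/4 = -9840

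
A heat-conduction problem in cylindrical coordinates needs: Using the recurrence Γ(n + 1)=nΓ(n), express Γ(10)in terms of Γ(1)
Γ(10) = 9Γ(9) = 9·8Γ(8) = ... = 9!·Γ(1) = 362880·Γ(1)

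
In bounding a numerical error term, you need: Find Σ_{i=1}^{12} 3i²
=3·n(n + 1)(2n + 1)/6=3·12·13·25/6=1950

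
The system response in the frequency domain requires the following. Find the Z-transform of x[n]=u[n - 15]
Using the time-shift property: Z{u[n-15]}=z^(-15)*z/(z-1)
=z^(-14)/(z-1)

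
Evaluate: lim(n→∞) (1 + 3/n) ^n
This is the definition of e^3: lim(1+3/n)^n=e^3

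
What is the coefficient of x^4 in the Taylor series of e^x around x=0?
Taylor series of e^x=Σ x^n/n!
Coefficient of x^4=1/4!=1/24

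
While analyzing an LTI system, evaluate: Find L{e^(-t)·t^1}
First shifting: L{e^(at)f(t)} = F(s-a)
L{t^1} = 1/s^2
Shift s → s+1: 1/(s+1)^2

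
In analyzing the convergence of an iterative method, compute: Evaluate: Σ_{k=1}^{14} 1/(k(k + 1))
Partial fractions: 1/(k(k+1)) = 1/k - 1/(k+1)
Telescoping sum: 1(1-1/15) = 1·14/15

Answer: 14/15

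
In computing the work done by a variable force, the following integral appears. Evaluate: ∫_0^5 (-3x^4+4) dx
Step 1: Find antiderivative F(x)=(-3/5)x^5+4x
Step 2: F(5) - F(0)=-1855 - (0)=-1855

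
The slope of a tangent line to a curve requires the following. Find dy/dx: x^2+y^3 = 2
Differentiate: 2x + 3y^2·(dy/dx) = 0
dy/dx = -2x/(3y^2)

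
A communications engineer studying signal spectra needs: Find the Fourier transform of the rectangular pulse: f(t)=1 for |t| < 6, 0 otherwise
F(omega)=integral from -6 to 6 of e^(-j * omega * t) dt
=2 * sin(6 * omega)/omega=12 * sinc(6 * omega/pi)

Answer: 2 * sin(6 * omega)/omega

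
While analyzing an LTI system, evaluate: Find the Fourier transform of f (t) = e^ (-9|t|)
Using the standard pair: F{e^(-a|t|)}=2a/(a^2 + omega^2)
With a=9: F(omega)=18/(81 + omega^2)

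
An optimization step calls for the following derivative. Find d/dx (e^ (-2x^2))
Chain rule: d/dx[e^u]=e^u · u' where u=-2x^2
u'=-4x

Answer: -4x·e^(-2x^2)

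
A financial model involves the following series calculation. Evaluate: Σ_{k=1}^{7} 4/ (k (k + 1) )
Partial fractions: 4/(k(k + 1)) = 4/k - 4/(k + 1)
Telescoping sum: 4(1 - 1/8) = 4·7/8

Answer: 7/2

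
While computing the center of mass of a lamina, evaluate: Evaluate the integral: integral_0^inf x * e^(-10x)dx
This is a Gamma integral. Substitute u = 10x (du = 10 dx):
integral_0^inf x*e^(-10x) dx = (1/10^2) integral_0^inf u^1*e^(-u) du
= Gamma(2)/10^2 = 1!/10^2 = 1/100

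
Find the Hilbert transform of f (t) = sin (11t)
The Hilbert transform shifts each frequency component by -pi/2.
H{sin(wt)}=-cos(wt)
With w=11: H{sin(11t)}=-cos(11t)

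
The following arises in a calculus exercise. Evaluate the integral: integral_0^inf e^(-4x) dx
integral_0^inf e^(-4x) dx = [-1/4 * e^(-4x)]_0^inf
= 0 - (-1/4) = 1/4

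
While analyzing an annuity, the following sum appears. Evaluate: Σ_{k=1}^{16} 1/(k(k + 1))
Partial fractions: 1/(k(k + 1))=1/k - 1/(k + 1)
Telescoping sum: 1(1 - 1/17)=1·16/17

Answer: 16/17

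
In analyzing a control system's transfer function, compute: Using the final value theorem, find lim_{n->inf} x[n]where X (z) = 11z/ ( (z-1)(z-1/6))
Final value theorem: lim x[n]=lim_{z->1} (z-1)*X(z)
(z-1)*X(z)=11z/(z-1/6)
As z->1: 11/(1-1/6)=11/(5/6)=66/5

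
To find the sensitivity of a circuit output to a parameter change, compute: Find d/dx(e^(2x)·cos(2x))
Product rule: (fg)'=f'g + fg'
f=e^(2x), f'=2·e^(2x)
g=cos(2x), g'=-2·sin(2x)

Answer: 2·e^(2x)·cos(2x) - 2·e^(2x)·sin(2x)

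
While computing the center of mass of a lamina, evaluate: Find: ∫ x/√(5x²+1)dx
Let u=5x²+1, du=10x dx
∫ (1/10)·u^(-1/2) du=√u/5+C

Answer: √(5x²+1)/5+C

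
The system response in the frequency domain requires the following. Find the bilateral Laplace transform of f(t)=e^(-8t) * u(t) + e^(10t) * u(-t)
For e^(-8t) * u(t): L=1/(s + 8), Re(s) > -8
For e^(10t) * u(-t): L=-1/(s-10), Re(s) < 10
Combined: F(s)=1/(s + 8) - 1/(s-10), -8 < Re(s) < 10

Answer: 1/(s + 8) - 1/(s-10), ROC: -8 < Re(s) < 10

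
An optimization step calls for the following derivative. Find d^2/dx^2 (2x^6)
Apply power rule 2 times:
d^1: 12x^5
d^2: 60x^4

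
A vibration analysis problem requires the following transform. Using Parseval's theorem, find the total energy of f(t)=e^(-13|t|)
Parseval's theorem: E=integral |f(t)|^2 dt=(1/2pi) integral |F(omega)|^2 domega
E=integral_{-inf}^{inf} e^(-26|t|) dt=2 * integral_0^inf e^(-26t) dt=2/(2 * 13)=1/13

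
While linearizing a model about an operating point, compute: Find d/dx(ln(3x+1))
Chain rule: d/dx[ln(u)]=u'/u where u=3x+1
u'=3

Answer: (3)/(3x+1)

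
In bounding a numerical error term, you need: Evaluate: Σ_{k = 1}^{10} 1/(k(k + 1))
Partial fractions: 1/(k(k + 1))=1/k - 1/(k + 1)
Telescoping sum: 1(1 - 1/11)=1·10/11

Answer: 10/11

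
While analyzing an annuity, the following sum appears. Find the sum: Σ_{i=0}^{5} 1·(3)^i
Geometric series: S=a(1 - r^n)/(1 - r)
a=1, r=3, n=6
S=1(1 - 729)/-2=364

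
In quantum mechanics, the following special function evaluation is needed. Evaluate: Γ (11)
Γ(n)=(n-1)! for positive integers
Γ(11)=10!=3628800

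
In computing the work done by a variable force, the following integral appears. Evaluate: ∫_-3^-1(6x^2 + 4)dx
Step 1: Find antiderivative F(x)=2x^3+4x
Step 2: F(-1) - F(-3)=-6 - (-66)=60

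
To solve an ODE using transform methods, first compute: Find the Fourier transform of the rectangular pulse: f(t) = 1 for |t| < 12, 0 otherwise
F(omega) = integral from -12 to 12 of e^(-j * omega * t) dt
= 2 * sin(12 * omega)/omega = 24 * sinc(12 * omega/pi)

Answer: 2 * sin(12 * omega)/omega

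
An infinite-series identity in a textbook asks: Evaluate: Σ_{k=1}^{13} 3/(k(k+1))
Partial fractions: 3/(k(k + 1))=3/k - 3/(k + 1)
Telescoping sum: 3(1 - 1/14)=3·13/14

Answer: 39/14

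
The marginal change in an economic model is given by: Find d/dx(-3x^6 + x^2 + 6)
Power rule: d/dx(ax^n) = n·a·x^(n-1)
Term by term: -18·x^5 + 2·x

Answer: -18x^5 + 2x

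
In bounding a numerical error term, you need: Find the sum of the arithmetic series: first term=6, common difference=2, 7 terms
Last term: a_n=6 + (7 - 1)·2=18
Sum=n(a_1 + a_n)/2=7(6 + 18)/2=84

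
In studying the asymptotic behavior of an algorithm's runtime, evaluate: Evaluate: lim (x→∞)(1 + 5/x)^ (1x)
Rewrite as [(1+5/x)^x]^1.
lim(1+5/x)^x = e^5, so limit = (e^5)^1 = e^5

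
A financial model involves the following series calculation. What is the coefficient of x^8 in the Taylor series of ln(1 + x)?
ln(1 + x) = Σ (-1)^(n + 1) x^n/n
Coefficient of x^8 = (-1)^9/8 = -1/8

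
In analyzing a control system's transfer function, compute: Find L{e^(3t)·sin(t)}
First shifting: L{e^(at)f(t)} = F(s-a)
L{sin(t)} = 1/(s²+1)
Shift: 1/((s-3)²+1)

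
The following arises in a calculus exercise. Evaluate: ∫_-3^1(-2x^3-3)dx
Step 1: Find antiderivative F(x) = (-1/2)x^4-3x
Step 2: F(1) - F(-3) = -7/2 - (-63/2) = 28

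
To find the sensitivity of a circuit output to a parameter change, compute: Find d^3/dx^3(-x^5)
Apply power rule 3 times:
d^1: -5x^4
d^2: -20x^3
d^3: -60x^2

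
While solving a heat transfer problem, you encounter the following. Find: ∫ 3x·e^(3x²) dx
Let u = 3x², du = 6x dx
∫ (1/2)e^u du = e^u/2+C

Answer: e^(3x²)/2+C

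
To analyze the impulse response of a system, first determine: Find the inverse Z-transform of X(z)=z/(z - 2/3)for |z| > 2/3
Standard pair: z/(z-a) <-> a^n * u[n] for causal signals
With a = 2/3: x[n] = (2/3)^n * u[n]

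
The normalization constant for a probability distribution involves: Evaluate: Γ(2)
Γ(n)=(n-1)! for positive integers
Γ(2)=1!=1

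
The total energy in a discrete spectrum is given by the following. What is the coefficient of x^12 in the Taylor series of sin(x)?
sin(x) has only odd powers. Coefficient of x^12 = 0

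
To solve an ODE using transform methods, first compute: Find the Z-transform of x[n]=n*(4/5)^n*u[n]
Using the property Z{n * a^n * u[n]}=az/(z-a)^2
With a=4/5: X(z)=(4/5)z/(z - 4/5)^2, |z| > 4/5

Answer: (4/5)z/(z - 4/5)^2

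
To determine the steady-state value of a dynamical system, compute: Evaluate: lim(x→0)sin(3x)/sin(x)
sin(u) ≈ u for small u:
sin(3x)/sin(x) ≈ 3x/(x)=3/1

Answer: 3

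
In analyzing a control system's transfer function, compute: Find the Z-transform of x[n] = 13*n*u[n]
Z{n * u[n]} = z/(z-1)^2
By linearity: Z{13 * n * u[n]} = 13z/(z-1)^2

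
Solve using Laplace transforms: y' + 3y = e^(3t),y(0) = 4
Take L: sY - 4+3Y = 1/(s-3)
Y(s+3) = 1/(s-3)+4
Y = 1/((s-3)(s+3))+4/(s+3)
Partial fractions: 1/((s-3)(s+3)) = (1/6)/(s-3) - (1/6)/(s+3)
So Y = (1/6)/(s-3)+(23/6)/(s+3)
Inverse Laplace transform (L^(-1){1/(s-3)} = e^(3t), L^(-1){1/(s+3)} = e^(-3t)):

Answer: y(t) = (1/6)·e^(3t)+(23/6)·e^(-3t)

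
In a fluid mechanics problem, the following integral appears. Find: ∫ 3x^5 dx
Using power rule: ∫ 3x^5 dx = 3/6 x^6 + C = (1/2)x^6 + C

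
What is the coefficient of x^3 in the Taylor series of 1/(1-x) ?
1/(1-x) = Σ x^n for |x|<1
All coefficients are 1

Answer: 1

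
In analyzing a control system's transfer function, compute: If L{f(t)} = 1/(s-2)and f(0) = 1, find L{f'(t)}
L{f'(t)} = s·F(s) - f(0) = s/(s-2) - 1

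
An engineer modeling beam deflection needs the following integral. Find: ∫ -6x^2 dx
Using power rule: ∫ -6x^2 dx = -6/3 x^3 + C = -2x^3 + C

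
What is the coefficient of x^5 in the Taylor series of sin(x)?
sin(x) = Σ (-1)^k x^(2k+1)/(2k+1)!
For x^5: (-1)^2/5! = 1/120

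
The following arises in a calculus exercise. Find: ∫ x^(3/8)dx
Power rule: ∫ x^(3/8) dx = x^(11/8)/(11/8) + C

Answer: (8/11)·x^(11/8) + C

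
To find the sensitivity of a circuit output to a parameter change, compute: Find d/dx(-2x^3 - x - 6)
Power rule: d/dx(ax^n) = n·a·x^(n-1)
Term by term: -6·x^2 - 1

Answer: -6x^2 - 1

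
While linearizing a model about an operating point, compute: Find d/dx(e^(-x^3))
Chain rule: d/dx[e^u]=e^u · u' where u=-x^3
u'=-3x^2

Answer: -3x^2·e^(-x^3)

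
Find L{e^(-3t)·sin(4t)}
First shifting: L{e^(at)f(t)}=F(s-a)
L{sin(4t)}=4/(s² + 16)
Shift: 4/((s + 3)² + 16)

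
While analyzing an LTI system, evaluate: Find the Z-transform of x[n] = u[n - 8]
Using the time-shift property: Z{u[n-8]} = z^(-8)*z/(z-1)
= z^(-7)/(z-1)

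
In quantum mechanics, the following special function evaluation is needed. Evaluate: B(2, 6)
B(x,y) = Γ(x)Γ(y)/Γ(x + y) = (x-1)!(y-1)!/(x + y-1)!
B(2,6) = 1!·5!/7! = 1/42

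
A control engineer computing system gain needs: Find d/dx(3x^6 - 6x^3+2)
Power rule: d/dx(ax^n)=n·a·x^(n-1)
Term by term: 18·x^5 - 18·x^2

Answer: 18x^5 - 18x^2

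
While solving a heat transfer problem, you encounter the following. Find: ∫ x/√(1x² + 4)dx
Let u=x² + 4, du=2x dx
∫ (1/2)·u^(-1/2) du=√u + C

Answer: √(x² + 4) + C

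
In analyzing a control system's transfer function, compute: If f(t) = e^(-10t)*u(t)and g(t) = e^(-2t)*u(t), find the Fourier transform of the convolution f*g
By the convolution theorem: F{f * g} = F(omega) * G(omega)
F(omega) = 1/(10 + j * omega), G(omega) = 1/(2 + j * omega)
F{f * g} = 1/((10 + j * omega)(2 + j * omega))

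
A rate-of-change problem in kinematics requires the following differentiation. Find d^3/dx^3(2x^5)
Apply power rule 3 times:
d^1: 10x^4
d^2: 40x^3
d^3: 120x^2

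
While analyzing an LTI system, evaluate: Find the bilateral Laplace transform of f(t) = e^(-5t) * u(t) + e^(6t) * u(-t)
For e^(-5t) * u(t): L=1/(s + 5), Re(s) > -5
For e^(6t) * u(-t): L=-1/(s-6), Re(s) < 6
Combined: F(s)=1/(s + 5) - 1/(s-6), -5 < Re(s) < 6

Answer: 1/(s + 5) - 1/(s-6), ROC: -5 < Re(s) < 6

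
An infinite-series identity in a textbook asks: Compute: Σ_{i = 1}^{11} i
Using formula: Σ i^1 = n(n+1)/2 = 11·12/2 = 66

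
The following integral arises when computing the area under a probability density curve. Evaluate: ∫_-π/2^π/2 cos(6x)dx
Antiderivative: sin(6x)/6
Evaluate at bounds: [sin(6·π/2)/6] - [sin(6·-π/2)/6]
= ((0) - (0))/6 = 0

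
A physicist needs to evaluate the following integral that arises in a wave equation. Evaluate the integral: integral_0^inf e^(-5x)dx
integral_0^inf e^(-5x) dx=[-1/5*e^(-5x)]_0^inf
=0 - (-1/5)=1/5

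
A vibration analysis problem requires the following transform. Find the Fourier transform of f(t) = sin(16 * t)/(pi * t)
sin(W * t)/(pi * t)=(W/pi) * sinc(W * t/pi) is the impulse response of the ideal low-pass filter with cutoff W (here W=16).
Its Fourier transform is a rectangular function:
F(omega)=1 for |omega| < 16, 0 otherwise

Answer: rect(omega/32) [i.e., 1 for |omega| < 16, 0 otherwise]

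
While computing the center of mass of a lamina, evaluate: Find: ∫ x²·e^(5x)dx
Integration by parts twice:
First: u = x², dv = e^(5x) dx => x²e^(5x)/5 - (2/5)∫ xe^(5x) dx
Second (∫ xe^(5x) dx): xe^(5x)/5 - e^(5x)/25
Combining: e^(5x)(x²/5-2x/25+2/125)+C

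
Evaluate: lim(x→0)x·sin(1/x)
Squeeze theorem: -|x| ≤ x·sin(1/x) ≤ |x|
Since x → 0 as x → 0, by squeeze theorem the limit is 0

Answer: 0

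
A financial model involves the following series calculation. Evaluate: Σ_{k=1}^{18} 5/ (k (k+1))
Partial fractions: 5/(k(k + 1)) = 5/k - 5/(k + 1)
Telescoping sum: 5(1 - 1/19) = 5·18/19

Answer: 90/19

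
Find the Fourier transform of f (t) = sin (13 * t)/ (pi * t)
sin(W*t)/(pi*t)=(W/pi)*sinc(W*t/pi) is the impulse response of the ideal low-pass filter with cutoff W (here W=13).
Its Fourier transform is a rectangular function:
F(omega)=1 for |omega| < 13, 0 otherwise

Answer: rect(omega/26) [i.e., 1 for |omega| < 13, 0 otherwise]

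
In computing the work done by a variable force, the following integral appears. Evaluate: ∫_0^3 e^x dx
Antiderivative: e^x
Evaluate: (e^3 - 1)

Answer: e^3 - 1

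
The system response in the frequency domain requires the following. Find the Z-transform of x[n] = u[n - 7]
Using the time-shift property: Z{u[n-7]} = z^(-7)*z/(z-1)
= z^(-6)/(z-1)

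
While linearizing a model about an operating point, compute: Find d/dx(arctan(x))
d/dx[arctan(u)]=u'/(1 + u²), u=x, u'=1

Answer: 1/(1 + x²)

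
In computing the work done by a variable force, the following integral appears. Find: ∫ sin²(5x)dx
Using identity sin²(u)=(1 - cos(2u))/2:
∫ (1 - cos(10x))/2 dx=x/2 - sin(10x)/20+C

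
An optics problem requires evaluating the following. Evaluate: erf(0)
erf(0)=0 (error function is odd and erf(0)=0 by definition)

Answer: 0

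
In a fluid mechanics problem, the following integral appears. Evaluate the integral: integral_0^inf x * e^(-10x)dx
This is a Gamma integral. Substitute u = 10x (du = 10 dx):
integral_0^inf x*e^(-10x) dx = (1/10^2) integral_0^inf u^1*e^(-u) du
= Gamma(2)/10^2 = 1!/10^2 = 1/100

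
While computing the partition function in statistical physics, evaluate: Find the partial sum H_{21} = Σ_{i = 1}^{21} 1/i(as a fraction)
H_21=1+1/2+1/3+...+1/21
=18858053/5173168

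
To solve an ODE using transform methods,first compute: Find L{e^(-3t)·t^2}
First shifting: L{e^(at)f(t)}=F(s-a)
L{t^2}=2/s^3
Shift s → s + 3: 2/(s + 3)^3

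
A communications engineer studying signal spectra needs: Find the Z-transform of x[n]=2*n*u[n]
Z{n * u[n]}=z/(z-1)^2
By linearity: Z{2 * n * u[n]}=2z/(z-1)^2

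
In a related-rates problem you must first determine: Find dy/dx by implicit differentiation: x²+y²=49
Differentiate both sides: 2x+2y·(dy/dx)=0
Solve: dy/dx=-2x/(2y)=-x/y

Answer: dy/dx=-x/y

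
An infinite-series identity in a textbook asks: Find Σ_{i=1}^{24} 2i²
= 2·n(n+1)(2n+1)/6 = 2·24·25·49/6 = 9800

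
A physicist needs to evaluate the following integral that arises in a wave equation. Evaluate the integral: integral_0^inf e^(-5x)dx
integral_0^inf e^(-5x) dx = [-1/5*e^(-5x)]_0^inf
= 0 - (-1/5) = 1/5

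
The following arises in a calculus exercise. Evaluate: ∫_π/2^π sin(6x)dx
Antiderivative: -cos(6x)/6
Evaluate at bounds: [-cos(6·π)/6] - [-cos(6·π/2)/6]
=(-(1) + (-1))/6=-1/3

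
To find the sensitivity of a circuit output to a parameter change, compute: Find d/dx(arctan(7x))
d/dx[arctan(u)] = u'/(1 + u²), u = 7x, u' = 7

Answer: 7/(1 + 49x²)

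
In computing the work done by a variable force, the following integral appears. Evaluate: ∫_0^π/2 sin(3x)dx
Antiderivative: -cos(3x)/3
Evaluate at bounds: [-cos(3·π/2)/3] - [-cos(3·0)/3]
=(-(0)+(1))/3=1/3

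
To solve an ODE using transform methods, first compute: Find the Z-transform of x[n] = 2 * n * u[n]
Z{n * u[n]} = z/(z-1)^2
By linearity: Z{2 * n * u[n]} = 2z/(z-1)^2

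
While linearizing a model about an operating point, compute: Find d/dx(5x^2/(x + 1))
Quotient rule: (f/g)'=(f'g - fg')/g²
f=5x^2, f'=10x
g=x + 1, g'=1

Answer: (10x·(x + 1) - 5x^2)/(x + 1)²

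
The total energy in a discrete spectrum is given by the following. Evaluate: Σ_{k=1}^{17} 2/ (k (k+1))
Partial fractions: 2/(k(k+1))=2/k - 2/(k+1)
Telescoping sum: 2(1-1/18)=2·17/18

Answer: 17/9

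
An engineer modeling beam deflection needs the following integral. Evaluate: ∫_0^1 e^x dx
Antiderivative: e^x
Evaluate: (e^1 - 1)

Answer: e^1 - 1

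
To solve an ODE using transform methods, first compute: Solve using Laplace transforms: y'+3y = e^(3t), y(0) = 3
Take L: sY - 3+3Y = 1/(s-3)
Y(s+3) = 1/(s-3)+3
Y = 1/((s-3)(s+3))+3/(s+3)
Partial fractions: 1/((s-3)(s+3)) = (1/6)/(s-3) - (1/6)/(s+3)
So Y = (1/6)/(s-3)+(17/6)/(s+3)
Inverse Laplace transform (L^(-1){1/(s-3)} = e^(3t), L^(-1){1/(s+3)} = e^(-3t)):

Answer: y(t) = (1/6)·e^(3t)+(17/6)·e^(-3t)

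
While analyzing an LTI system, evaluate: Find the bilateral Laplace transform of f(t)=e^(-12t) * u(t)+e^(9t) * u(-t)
For e^(-12t)*u(t): L = 1/(s+12), Re(s) > -12
For e^(9t)*u(-t): L = -1/(s-9), Re(s) < 9
Combined: F(s) = 1/(s+12)-1/(s-9), -12 < Re(s) < 9

Answer: 1/(s+12)-1/(s-9), ROC: -12 < Re(s) < 9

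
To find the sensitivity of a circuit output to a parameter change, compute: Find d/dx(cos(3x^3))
Chain rule: d/dx[cos(u)]=-sin(u)·u' where u=3x^3
u'=9x^2

Answer: -9x^2·sin(3x^3)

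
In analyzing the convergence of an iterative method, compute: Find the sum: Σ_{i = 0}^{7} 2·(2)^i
Geometric series: S=a(1 - r^n)/(1 - r)
a=2, r=2, n=8
S=2(1 - 256)/-1=510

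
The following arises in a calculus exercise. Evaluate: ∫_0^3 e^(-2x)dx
Antiderivative: (1/(-2))e^(-2x)
Evaluate: (1/(-2))(e^-6 - 1)

Answer: (e^-6 - 1)/(-2)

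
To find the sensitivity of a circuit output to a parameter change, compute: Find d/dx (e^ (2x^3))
Chain rule: d/dx[e^u] = e^u · u' where u = 2x^3
u' = 6x^2

Answer: 6x^2·e^(2x^3)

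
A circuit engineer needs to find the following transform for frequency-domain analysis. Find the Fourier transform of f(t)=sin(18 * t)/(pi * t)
sin(W*t)/(pi*t) = (W/pi)*sinc(W*t/pi) is the impulse response of the ideal low-pass filter with cutoff W (here W = 18).
Its Fourier transform is a rectangular function:
F(omega) = 1 for |omega| < 18, 0 otherwise

Answer: rect(omega/36) [i.e., 1 for |omega| < 18, 0 otherwise]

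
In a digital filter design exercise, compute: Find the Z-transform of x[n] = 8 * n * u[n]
Z{n*u[n]}=z/(z-1)^2
By linearity: Z{8*n*u[n]}=8z/(z-1)^2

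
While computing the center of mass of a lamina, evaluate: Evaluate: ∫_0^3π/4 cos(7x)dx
Antiderivative: sin(7x)/7
Evaluate at bounds: [sin(7·3π/4)/7] - [sin(7·0)/7]
= ((-√2/2) - (0))/7 = -√2/14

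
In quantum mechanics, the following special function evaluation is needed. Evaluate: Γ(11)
Γ(n) = (n-1)! for positive integers
Γ(11) = 10! = 3628800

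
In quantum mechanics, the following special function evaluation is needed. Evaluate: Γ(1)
Γ(n)=(n-1)! for positive integers
Γ(1)=0!=1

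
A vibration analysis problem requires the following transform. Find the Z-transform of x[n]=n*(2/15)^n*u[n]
Using the property Z{n * a^n * u[n]}=az/(z-a)^2
With a=2/15: X(z)=(2/15)z/(z - 2/15)^2, |z| > 2/15

Answer: (2/15)z/(z - 2/15)^2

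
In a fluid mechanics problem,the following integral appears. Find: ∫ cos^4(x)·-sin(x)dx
Let u=cos(x), du=-sin(x) dx
∫ u^4 du=u^5/5+C

Answer: cos^5(x)/5+C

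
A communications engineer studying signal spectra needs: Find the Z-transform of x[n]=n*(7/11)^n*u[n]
Using the property Z{n * a^n * u[n]} = az/(z-a)^2
With a = 7/11: X(z) = (7/11)z/(z - 7/11)^2, |z| > 7/11

Answer: (7/11)z/(z - 7/11)^2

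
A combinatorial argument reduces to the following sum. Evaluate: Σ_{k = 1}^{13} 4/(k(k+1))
Partial fractions: 4/(k(k+1))=4/k - 4/(k+1)
Telescoping sum: 4(1-1/14)=4·13/14

Answer: 26/7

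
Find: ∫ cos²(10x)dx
Using identity cos²(u) = (1 + cos(2u))/2:
∫ (1 + cos(20x))/2 dx = x/2 + sin(20x)/40 + C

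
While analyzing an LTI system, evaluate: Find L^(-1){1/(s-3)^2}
L^(-1){1/(s-a)^n} = t^(n-1)·e^(at)/(n-1)!
Here a = 3, n = 2: t^1·e^(3t)/1

Answer: t·e^(3t)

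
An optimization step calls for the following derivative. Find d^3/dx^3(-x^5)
Apply power rule 3 times:
d^1: -5x^4
d^2: -20x^3
d^3: -60x^2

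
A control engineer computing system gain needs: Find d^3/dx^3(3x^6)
Apply power rule 3 times:
d^1: 18x^5
d^2: 90x^4
d^3: 360x^3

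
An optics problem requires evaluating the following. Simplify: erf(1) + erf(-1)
erf is odd: erf(-1)=-erf(1)
erf(1) + erf(-1)=erf(1) - erf(1)=0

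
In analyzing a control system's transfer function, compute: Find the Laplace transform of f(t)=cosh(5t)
L{cosh(at)}=s/(s²-a²)
L{cosh(5t)}=s/(s²-25)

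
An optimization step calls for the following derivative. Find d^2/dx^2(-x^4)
Apply power rule 2 times:
d^1: -4x^3
d^2: -12x^2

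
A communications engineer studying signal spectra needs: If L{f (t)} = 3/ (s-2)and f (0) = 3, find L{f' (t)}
L{f'(t)} = s·F(s) - f(0) = 3s/(s-2) - 3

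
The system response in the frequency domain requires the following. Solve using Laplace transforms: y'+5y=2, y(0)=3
Take L of both sides: sY(s)-3+5Y(s) = 2/s
Y(s)(s+5) = 2/s+3
Y(s) = 2/(s(s+5))+3/(s+5)
Partial fractions: 2/(s(s+5)) = (2/5)/s - (2/5)/(s+5)
So Y(s) = (2/5)/s+(13/5)/(s+5)
Inverse transform (L^(-1){1/s} = 1, L^(-1){1/(s+5)} = e^(-5t)):

Answer: y(t) = 2/5+(13/5)·e^(-5t)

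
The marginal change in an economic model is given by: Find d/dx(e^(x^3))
Chain rule: d/dx[e^u]=e^u · u' where u=x^3
u'=3x^2

Answer: 3x^2·e^(x^3)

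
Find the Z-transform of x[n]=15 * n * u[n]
Z{n*u[n]}=z/(z-1)^2
By linearity: Z{15*n*u[n]}=15z/(z-1)^2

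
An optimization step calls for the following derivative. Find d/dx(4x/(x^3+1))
Quotient rule: (f/g)'=(f'g - fg')/g²
f=4x, f'=4
g=x^3 + 1, g'=3x^2

Answer: (4·(x^3 + 1) - 12x^3)/(x^3 + 1)²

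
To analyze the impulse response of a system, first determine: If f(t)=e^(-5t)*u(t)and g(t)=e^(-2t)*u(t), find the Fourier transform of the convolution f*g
By the convolution theorem: F{f * g}=F(omega) * G(omega)
F(omega)=1/(5+j * omega), G(omega)=1/(2+j * omega)
F{f * g}=1/((5+j * omega)(2+j * omega))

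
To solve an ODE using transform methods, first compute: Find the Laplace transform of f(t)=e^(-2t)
L{e^(at)}=1/(s-a)
L{e^(-2t)}=1/(s+2)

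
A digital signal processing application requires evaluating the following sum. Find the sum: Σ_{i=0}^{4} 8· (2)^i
Geometric series: S = a(1 - r^n)/(1 - r)
a = 8, r = 2, n = 5
S = 8(1 - 32)/-1 = 248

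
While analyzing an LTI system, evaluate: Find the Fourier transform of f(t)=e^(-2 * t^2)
The Fourier transform of a Gaussian e^(-a*t^2) is sqrt(pi/a)*e^(-omega^2/(4a)).
With a=2: F(omega)=sqrt(pi/2)*e^(-omega^2/8)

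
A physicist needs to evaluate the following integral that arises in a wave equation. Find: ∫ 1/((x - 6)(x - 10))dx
Partial fractions: 1/((x-6)(x-10)) = A/(x-6) + B/(x-10)
A = -1/4, B = 1/4
∫ [-1/4· 1/(x-6) + 1/4· 1/(x-10)] dx
= (1/4)[ln|x-10| - ln|x-6|] + C

Answer: (1/4)·ln|(x-10)/(x-6)| + C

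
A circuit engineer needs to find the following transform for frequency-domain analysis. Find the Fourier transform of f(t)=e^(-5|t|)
Using the standard pair: F{e^(-a|t|)}=2a/(a^2+omega^2)
With a=5: F(omega)=10/(25+omega^2)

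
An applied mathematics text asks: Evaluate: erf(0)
erf(0)=0 (error function is odd and erf(0)=0 by definition)

Answer: 0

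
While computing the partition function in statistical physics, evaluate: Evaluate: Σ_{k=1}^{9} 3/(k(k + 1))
Partial fractions: 3/(k(k + 1))=3/k - 3/(k + 1)
Telescoping sum: 3(1 - 1/10)=3·9/10

Answer: 27/10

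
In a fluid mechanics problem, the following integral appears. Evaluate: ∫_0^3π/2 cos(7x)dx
Antiderivative: sin(7x)/7
Evaluate at bounds: [sin(7·3π/2)/7] - [sin(7·0)/7]
= ((1) - (0))/7 = 1/7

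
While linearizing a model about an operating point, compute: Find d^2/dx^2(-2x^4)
Apply power rule 2 times:
d^1: -8x^3
d^2: -24x^2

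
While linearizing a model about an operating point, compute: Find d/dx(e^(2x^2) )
Chain rule: d/dx[e^u]=e^u · u' where u=2x^2
u'=4x

Answer: 4x·e^(2x^2)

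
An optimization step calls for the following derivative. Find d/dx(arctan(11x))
d/dx[arctan(u)] = u'/(1 + u²), u = 11x, u' = 11

Answer: 11/(1 + 121x²)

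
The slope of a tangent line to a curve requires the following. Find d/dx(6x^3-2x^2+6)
Power rule: d/dx(ax^n) = n·a·x^(n-1)
Term by term: 18·x^2 - 4·x

Answer: 18x^2 - 4x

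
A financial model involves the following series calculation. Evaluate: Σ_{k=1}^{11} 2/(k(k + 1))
Partial fractions: 2/(k(k + 1)) = 2/k - 2/(k + 1)
Telescoping sum: 2(1 - 1/12) = 2·11/12

Answer: 11/6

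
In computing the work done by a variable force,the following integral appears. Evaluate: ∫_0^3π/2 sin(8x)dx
Antiderivative: -cos(8x)/8
Evaluate at bounds: [-cos(8·3π/2)/8] - [-cos(8·0)/8]
= (-(1)+(1))/8 = 0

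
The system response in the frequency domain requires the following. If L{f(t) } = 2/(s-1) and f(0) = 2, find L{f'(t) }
L{f'(t)} = s·F(s) - f(0) = 2s/(s-1) - 2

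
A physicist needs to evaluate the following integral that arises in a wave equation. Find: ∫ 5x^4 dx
Using power rule: ∫ 5x^4 dx=5/5 x^5 + C=x^5 + C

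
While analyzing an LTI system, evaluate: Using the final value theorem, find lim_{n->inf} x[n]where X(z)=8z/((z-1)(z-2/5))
Final value theorem: lim x[n] = lim_{z->1} (z-1) * X(z)
(z-1) * X(z) = 8z/(z-2/5)
As z->1: 8/(1-2/5) = 8/(3/5) = 40/3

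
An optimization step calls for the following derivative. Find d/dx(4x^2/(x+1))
Quotient rule: (f/g)' = (f'g - fg')/g²
f = 4x^2, f' = 8x
g = x + 1, g' = 1

Answer: (8x·(x + 1) - 4x^2)/(x + 1)²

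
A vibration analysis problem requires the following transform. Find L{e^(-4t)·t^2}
First shifting: L{e^(at)f(t)} = F(s-a)
L{t^2} = 2/s^3
Shift s → s + 4: 2/(s + 4)^3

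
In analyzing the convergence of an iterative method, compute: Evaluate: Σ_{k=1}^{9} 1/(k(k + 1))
Partial fractions: 1/(k(k + 1)) = 1/k - 1/(k + 1)
Telescoping sum: 1(1 - 1/10) = 1·9/10

Answer: 9/10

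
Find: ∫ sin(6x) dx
Using substitution u = 6x: ∫ sin(u) du/6 = -cos(u)/6+C

Answer: (-1/6)cos(6x)+C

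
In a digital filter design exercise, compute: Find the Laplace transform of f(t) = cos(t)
L{cos(wt)} = s/(s² + w²)
L{cos(t)} = s/(s² + 1)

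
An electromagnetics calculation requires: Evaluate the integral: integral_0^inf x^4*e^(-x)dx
This is a Gamma integral. Substitute u = 1x:
integral_0^inf x^4 * e^(-x) dx = (1/1^5) integral_0^inf u^4 * e^(-u) du
= Gamma(5)/1^5 = 4!/1^5 = 24/1

Answer: 24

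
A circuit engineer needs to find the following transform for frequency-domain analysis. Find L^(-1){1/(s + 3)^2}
L^(-1){1/(s-a)^n}=t^(n-1)·e^(at)/(n-1)!
Here a=-3, n=2: t^1·e^(-3t)/1

Answer: t·e^(-3t)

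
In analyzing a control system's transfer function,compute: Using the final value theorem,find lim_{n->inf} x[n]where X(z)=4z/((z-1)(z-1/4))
Final value theorem: lim x[n]=lim_{z->1} (z-1)*X(z)
(z-1)*X(z)=4z/(z-1/4)
As z->1: 4/(1-1/4)=4/(3/4)=16/3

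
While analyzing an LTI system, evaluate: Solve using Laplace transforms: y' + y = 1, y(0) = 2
Take L of both sides: sY(s) - 2 + Y(s) = 1/s
Y(s)(s + 1) = 1/s + 2
Y(s) = 1/(s(s + 1)) + 2/(s + 1)
Partial fractions: 1/(s(s + 1)) = 1/s - 1/(s + 1)
So Y(s) = 1/s + 1/(s + 1)
Inverse transform (L^(-1){1/s} = 1, L^(-1){1/(s + 1)} = e^(-t)):

Answer: y(t) = 1 + e^(-t)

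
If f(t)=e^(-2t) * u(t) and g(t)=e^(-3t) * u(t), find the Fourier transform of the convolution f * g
By the convolution theorem: F{f * g}=F(omega) * G(omega)
F(omega)=1/(2+j * omega), G(omega)=1/(3+j * omega)
F{f * g}=1/((2+j * omega)(3+j * omega))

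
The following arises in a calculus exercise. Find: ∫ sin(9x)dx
Using substitution u=9x: ∫ sin(u) du/9=-cos(u)/9 + C

Answer: (-1/9)cos(9x) + C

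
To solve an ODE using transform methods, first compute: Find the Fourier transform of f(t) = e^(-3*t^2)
The Fourier transform of a Gaussian e^(-a * t^2) is sqrt(pi/a) * e^(-omega^2/(4a)).
With a = 3: F(omega) = sqrt(pi/3) * e^(-omega^2/12)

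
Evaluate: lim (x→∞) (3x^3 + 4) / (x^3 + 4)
Divide numerator and denominator by x^3:
lim (3 + 4/x^3)/(1 + 4/x^3) = 3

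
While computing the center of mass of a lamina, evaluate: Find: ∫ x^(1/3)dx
Power rule: ∫ x^(1/3) dx = x^(4/3)/(4/3)+C

Answer: (3/4)·x^(4/3)+C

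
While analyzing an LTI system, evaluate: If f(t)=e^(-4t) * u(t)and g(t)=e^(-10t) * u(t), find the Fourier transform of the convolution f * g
By the convolution theorem: F{f * g}=F(omega) * G(omega)
F(omega)=1/(4 + j * omega), G(omega)=1/(10 + j * omega)
F{f * g}=1/((4 + j * omega)(10 + j * omega))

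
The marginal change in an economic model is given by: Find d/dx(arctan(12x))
d/dx[arctan(u)]=u'/(1+u²), u=12x, u'=12

Answer: 12/(1+144x²)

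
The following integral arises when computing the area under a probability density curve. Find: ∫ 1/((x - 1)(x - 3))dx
Partial fractions: 1/((x-1)(x-3)) = A/(x-1) + B/(x-3)
A = -1/2, B = 1/2
∫ [-1/2· 1/(x-1) + 1/2· 1/(x-3)] dx
= (1/2)[ln|x-3| - ln|x-1|] + C

Answer: (1/2)·ln|(x-3)/(x-1)| + C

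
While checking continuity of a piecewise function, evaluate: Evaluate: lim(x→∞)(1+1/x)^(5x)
Rewrite as [(1+1/x)^x]^5.
lim(1+1/x)^x=e^1, so limit=(e^1)^5=e^5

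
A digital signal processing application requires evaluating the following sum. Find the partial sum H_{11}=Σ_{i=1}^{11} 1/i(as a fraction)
H_11=1 + 1/2 + 1/3 + ... + 1/11
=83711/27720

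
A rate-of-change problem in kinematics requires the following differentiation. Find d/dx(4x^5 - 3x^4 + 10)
Power rule: d/dx(ax^n)=n·a·x^(n-1)
Term by term: 20·x^4-12·x^3

Answer: 20x^4-12x^3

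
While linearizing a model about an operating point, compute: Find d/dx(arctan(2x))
d/dx[arctan(u)] = u'/(1 + u²), u = 2x, u' = 2

Answer: 2/(1 + 4x²)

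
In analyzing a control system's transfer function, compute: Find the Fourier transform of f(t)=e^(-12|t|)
Using the standard pair: F{e^(-a|t|)} = 2a/(a^2+omega^2)
With a = 12: F(omega) = 24/(144+omega^2)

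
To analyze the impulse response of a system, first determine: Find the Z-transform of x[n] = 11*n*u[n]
Z{n*u[n]} = z/(z-1)^2
By linearity: Z{11*n*u[n]} = 11z/(z-1)^2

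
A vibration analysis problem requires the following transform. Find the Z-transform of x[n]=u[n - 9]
Using the time-shift property: Z{u[n-9]}=z^(-9)*z/(z-1)
=z^(-8)/(z-1)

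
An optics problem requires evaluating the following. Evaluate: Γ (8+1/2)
Γ(n + 1/2) = (2n)!√π/(4^n·n!)
= 20922789888000√π/(65536·40320) = (2027025/256)·√π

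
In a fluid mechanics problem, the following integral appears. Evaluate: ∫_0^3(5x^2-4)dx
Step 1: Find antiderivative F(x)=(5/3)x^3-4x
Step 2: F(3) - F(0)=33 - (0)=33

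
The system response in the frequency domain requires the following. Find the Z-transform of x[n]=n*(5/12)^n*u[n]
Using the property Z{n*a^n*u[n]}=az/(z-a)^2
With a=5/12: X(z)=(5/12)z/(z - 5/12)^2, |z| > 5/12

Answer: (5/12)z/(z - 5/12)^2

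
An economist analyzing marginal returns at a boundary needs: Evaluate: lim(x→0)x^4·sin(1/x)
Squeeze theorem: -|x^4| ≤ x^4·sin(1/x) ≤ |x^4|
Since x^4 → 0 as x → 0, by squeeze theorem the limit is 0

Answer: 0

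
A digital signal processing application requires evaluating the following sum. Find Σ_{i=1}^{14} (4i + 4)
= 4·Σ i+4·14 = 4·105+56 = 476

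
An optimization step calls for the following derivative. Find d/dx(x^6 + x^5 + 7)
Power rule: d/dx(ax^n) = n·a·x^(n-1)
Term by term: 6·x^5 + 5·x^4

Answer: 6x^5 + 5x^4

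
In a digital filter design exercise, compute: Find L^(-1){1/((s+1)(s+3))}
Partial fractions: 1/((s + 1)(s + 3)) = A/(s + 1) + B/(s + 3)
Cover-up: A = 1/(s + 3)|_{s = -1} = 1/2; B = 1/(s + 1)|_{s = -3} = -1/2
L^(-1) = (1/2)e^(-t) - (1/2)e^(-3t)

Answer: (1/2)(e^(-t) - e^(-3t))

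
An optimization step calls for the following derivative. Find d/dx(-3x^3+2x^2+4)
Power rule: d/dx(ax^n)=n·a·x^(n-1)
Term by term: -9·x^2+4·x

Answer: -9x^2+4x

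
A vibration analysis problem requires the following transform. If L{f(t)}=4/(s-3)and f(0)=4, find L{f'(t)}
L{f'(t)}=s·F(s) - f(0)=4s/(s-3)-4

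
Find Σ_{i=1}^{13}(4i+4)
= 4·Σ i + 4·13 = 4·91 + 52 = 416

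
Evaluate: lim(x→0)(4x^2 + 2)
Polynomial is continuous, so substitute x=0:
4·0^2 + 2=2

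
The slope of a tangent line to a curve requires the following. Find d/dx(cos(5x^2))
Chain rule: d/dx[cos(u)] = -sin(u)·u' where u = 5x^2
u' = 10x

Answer: -10x·sin(5x^2)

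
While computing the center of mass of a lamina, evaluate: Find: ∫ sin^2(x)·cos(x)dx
Let u = sin(x), du = cos(x) dx
∫ u^2 du = u^3/3 + C

Answer: sin^3(x)/3 + C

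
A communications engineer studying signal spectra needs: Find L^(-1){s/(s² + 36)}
L^(-1){s/(s²+w²)} = cos(wt)
Here w = 6

Answer: cos(6t)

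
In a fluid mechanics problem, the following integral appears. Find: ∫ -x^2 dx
Using power rule: ∫ -x^2 dx=-1/3 x^3 + C=(-1/3)x^3 + C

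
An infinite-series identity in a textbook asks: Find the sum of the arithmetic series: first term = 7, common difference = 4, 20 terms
Last term: a_n=7 + (20 - 1)·4=83
Sum=n(a_1 + a_n)/2=20(7 + 83)/2=900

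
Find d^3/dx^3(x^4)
Apply power rule 3 times:
d^1: 4x^3
d^2: 12x^2
d^3: 24x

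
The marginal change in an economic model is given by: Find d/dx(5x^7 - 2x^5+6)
Power rule: d/dx(ax^n)=n·a·x^(n-1)
Term by term: 35·x^6-10·x^4

Answer: 35x^6-10x^4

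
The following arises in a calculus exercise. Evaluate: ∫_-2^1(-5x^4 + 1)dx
Step 1: Find antiderivative F(x)=-x^5+x
Step 2: F(1) - F(-2)=0 - (30)=-30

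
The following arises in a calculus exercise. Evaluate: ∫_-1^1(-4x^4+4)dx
Step 1: Find antiderivative F(x) = (-4/5)x^5+4x
Step 2: F(1) - F(-1) = 16/5 - (-16/5) = 32/5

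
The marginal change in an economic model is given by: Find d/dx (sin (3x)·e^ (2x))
Product rule: (fg)'=f'g+fg'
f=sin(3x), f'=3·cos(3x)
g=e^(2x), g'=2·e^(2x)

Answer: 3·cos(3x)·e^(2x)+2·sin(3x)·e^(2x)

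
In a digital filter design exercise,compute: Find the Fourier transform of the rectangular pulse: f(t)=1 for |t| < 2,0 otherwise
F(omega) = integral from -2 to 2 of e^(-j*omega*t) dt
= 2*sin(2*omega)/omega = 4*sinc(2*omega/pi)

Answer: 2*sin(2*omega)/omega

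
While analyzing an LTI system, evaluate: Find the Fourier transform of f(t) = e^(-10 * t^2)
The Fourier transform of a Gaussian e^(-a*t^2) is sqrt(pi/a)*e^(-omega^2/(4a)).
With a = 10: F(omega) = sqrt(pi/10)*e^(-omega^2/40)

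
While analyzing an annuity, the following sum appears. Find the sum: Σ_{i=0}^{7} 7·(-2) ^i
Geometric series: S = a(1 - r^n)/(1 - r)
a = 7, r = -2, n = 8
S = 7(1-256)/3 = -595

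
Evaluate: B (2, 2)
B(x,y)=Γ(x)Γ(y)/Γ(x + y)=(x-1)!(y-1)!/(x + y-1)!
B(2,2)=1!·1!/3!=1/6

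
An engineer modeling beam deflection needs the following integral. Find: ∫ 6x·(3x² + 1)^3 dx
Let u=3x²+1, du=6x dx
∫ u^3 du=u^4/4+C

Answer: (3x²+1)^4/4+C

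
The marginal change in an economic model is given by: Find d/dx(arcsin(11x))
d/dx[arcsin(u)]=u'/√(1-u²), u=11x, u'=11

Answer: 11/√(1 - 121x²)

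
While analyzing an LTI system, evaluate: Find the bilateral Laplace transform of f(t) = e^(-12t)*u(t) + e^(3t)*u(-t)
For e^(-12t)*u(t): L = 1/(s+12), Re(s) > -12
For e^(3t)*u(-t): L = -1/(s-3), Re(s) < 3
Combined: F(s) = 1/(s+12)-1/(s-3), -12 < Re(s) < 3

Answer: 1/(s+12)-1/(s-3), ROC: -12 < Re(s) < 3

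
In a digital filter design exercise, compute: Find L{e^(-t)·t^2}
First shifting: L{e^(at)f(t)} = F(s-a)
L{t^2} = 2/s^3
Shift s → s + 1: 2/(s + 1)^3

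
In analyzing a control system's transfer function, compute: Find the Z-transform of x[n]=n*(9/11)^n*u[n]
Using the property Z{n * a^n * u[n]}=az/(z-a)^2
With a=9/11: X(z)=(9/11)z/(z - 9/11)^2, |z| > 9/11

Answer: (9/11)z/(z - 9/11)^2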